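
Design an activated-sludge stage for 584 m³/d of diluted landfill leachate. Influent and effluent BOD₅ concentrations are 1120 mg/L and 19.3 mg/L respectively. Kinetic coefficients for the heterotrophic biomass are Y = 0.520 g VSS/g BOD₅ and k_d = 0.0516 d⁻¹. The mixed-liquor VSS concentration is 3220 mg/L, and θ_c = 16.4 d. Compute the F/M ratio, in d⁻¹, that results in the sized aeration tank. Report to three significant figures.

F/M ≈ 0.220 d⁻¹

From the SRT design equation V = Y Q (S₀−S) θ_c / [X (1 + k_d θ_c)] = 0.520 × 584 × (1120 − 19.3) × 16.4 / [3220 × (1 + 0.0516 × 16.4)] = 5.48×10^6 / 5945 = 922.1 m³.
F/M = Q·S₀ / (V·X) = 584 × 1120 / (922.1 × 3220) = 0.2203 g BOD₅·(g VSS·d)⁻¹.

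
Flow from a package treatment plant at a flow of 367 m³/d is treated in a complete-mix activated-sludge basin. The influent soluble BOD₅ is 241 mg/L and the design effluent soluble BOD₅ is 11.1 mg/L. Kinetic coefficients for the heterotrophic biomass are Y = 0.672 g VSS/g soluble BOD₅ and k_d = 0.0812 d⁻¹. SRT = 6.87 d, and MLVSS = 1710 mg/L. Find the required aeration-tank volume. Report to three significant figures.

V ≈ 146 m³

From the SRT design equation V = Y Q (S₀−S) θ_c / [X (1 + k_d θ_c)] = 0.672 × 367 × (241 − 11.1) × 6.87 / [1710 × (1 + 0.0812 × 6.87)] = 3.9×10^5 / 2664 = 146.2 m³.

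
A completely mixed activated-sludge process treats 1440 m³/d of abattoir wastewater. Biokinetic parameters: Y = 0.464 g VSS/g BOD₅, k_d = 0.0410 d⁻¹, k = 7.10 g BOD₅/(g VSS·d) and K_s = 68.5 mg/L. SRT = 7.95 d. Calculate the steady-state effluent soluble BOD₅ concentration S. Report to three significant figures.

From the Monod/SRT balance for a CMAS, S = K_s·(1+k_d θ_c)/[θ_c·(Y k − k_d) − 1] = 68.5 × (1 + 0.0410 × 7.95) / [7.95 × (0.464 × 7.10 − 0.0410) − 1] = 90.83 / 24.86 = 3.653 mg/L.

S ≈ 3.65 mg/L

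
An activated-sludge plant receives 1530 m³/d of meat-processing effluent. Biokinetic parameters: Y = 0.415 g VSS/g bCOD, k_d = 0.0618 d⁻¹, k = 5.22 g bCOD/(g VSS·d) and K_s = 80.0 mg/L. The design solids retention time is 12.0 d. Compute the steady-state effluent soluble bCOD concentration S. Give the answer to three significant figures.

S ≈ 5.74 mg/L

For a completely mixed reactor with recycle the Lawrence–McCarty relation gives S = K_s·(1 + k_d·θ_c) / [θ_c·(Y·k − k_d) − 1] = 80.0 × (1 + 0.0618 × 12.0) / [12.0 × (0.415 × 5.22 − 0.0618) − 1] = 139.3 / 24.25 = 5.745 mg/L.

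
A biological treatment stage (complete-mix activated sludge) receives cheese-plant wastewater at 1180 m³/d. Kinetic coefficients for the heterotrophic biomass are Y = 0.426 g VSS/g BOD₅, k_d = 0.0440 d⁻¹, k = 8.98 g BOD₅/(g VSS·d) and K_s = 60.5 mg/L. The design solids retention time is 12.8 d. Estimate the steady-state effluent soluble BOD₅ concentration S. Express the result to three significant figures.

From the Monod/SRT balance for a CMAS, S = K_s·(1+k_d θ_c)/[θ_c·(Y k − k_d) − 1] = 60.5 × (1 + 0.0440 × 12.8) / [12.8 × (0.426 × 8.98 − 0.0440) − 1] = 94.57 / 47.40 = 1.995 mg/L.

S ≈ 2.00 mg/L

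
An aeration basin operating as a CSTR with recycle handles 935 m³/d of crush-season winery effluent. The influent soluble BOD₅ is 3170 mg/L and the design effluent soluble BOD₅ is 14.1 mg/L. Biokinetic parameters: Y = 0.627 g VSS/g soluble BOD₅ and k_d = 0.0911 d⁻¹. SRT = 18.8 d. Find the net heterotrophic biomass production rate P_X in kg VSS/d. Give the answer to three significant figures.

P_X ≈ 682 kg VSS/d

Observed yield with endogenous decay: Y_obs = Y / (1 + k_d·θ_c) = 0.627 / (1 + 0.0911 × 18.8) = 0.627 / 2.713 = 0.2311 g VSS/g soluble BOD₅.
ΔS = 3170 − 14.1 = 3156 mg/L, so the substrate removal rate is 935 × 3156/1000 = 2951 kg soluble BOD₅/d.
So the net sludge growth is P_X = 0.2311 × 2951 = 682.0 kg VSS/d.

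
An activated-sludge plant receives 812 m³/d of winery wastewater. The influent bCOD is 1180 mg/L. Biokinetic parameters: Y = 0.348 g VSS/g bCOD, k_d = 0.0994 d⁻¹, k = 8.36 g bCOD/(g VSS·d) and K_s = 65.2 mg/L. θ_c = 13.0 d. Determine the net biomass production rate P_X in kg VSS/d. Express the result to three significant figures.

From the Monod/SRT balance for a CMAS, S = K_s·(1+k_d θ_c)/[θ_c·(Y k − k_d) − 1] = 65.2 × (1 + 0.0994 × 13.0) / [13.0 × (0.348 × 8.36 − 0.0994) − 1] = 149.5 / 35.53 = 4.207 mg/L.
Correct the yield for decay: Y_obs = Y/(1 + k_d θ_c) = 0.348 / (1 + 0.0994 × 13.0) = 0.348 / 2.292 = 0.1518.
ΔS = 1180 − 4.21 = 1176 mg/L, so the substrate removal rate is 812 × 1176/1000 = 954.7 kg bCOD/d.
Biomass produced: P_X = Y_obs·Q·ΔS = 0.1518 × 954.7 ≈ 144.9 kg VSS/d.

P_X ≈ 145 kg VSS/d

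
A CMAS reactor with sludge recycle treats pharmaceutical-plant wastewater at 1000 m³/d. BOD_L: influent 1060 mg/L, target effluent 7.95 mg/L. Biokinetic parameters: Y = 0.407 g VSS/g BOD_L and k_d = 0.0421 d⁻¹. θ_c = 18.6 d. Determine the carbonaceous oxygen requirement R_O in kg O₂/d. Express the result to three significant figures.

Observed yield with endogenous decay: Y_obs = Y / (1 + k_d·θ_c) = 0.407 / (1 + 0.0421 × 18.6) = 0.407 / 1.783 = 0.2283 g VSS/g BOD_L.
Substrate removed = Q·(S₀ − S) = 1000 m³/d × (1060 − 7.95) g/m³ = 1.05×10^6 g/d = 1052 kg/d.
P_X = Y_obs·Q·(S₀ − S) = 0.2283 × 1052 = 240.1 kg VSS/d.
Carbonaceous O₂ demand = substrate oxidised − cell-mass equivalent = 1052 − 1.42 × 240.1 = 711.1 kg O₂/d.

R_O ≈ 711 kg O₂/d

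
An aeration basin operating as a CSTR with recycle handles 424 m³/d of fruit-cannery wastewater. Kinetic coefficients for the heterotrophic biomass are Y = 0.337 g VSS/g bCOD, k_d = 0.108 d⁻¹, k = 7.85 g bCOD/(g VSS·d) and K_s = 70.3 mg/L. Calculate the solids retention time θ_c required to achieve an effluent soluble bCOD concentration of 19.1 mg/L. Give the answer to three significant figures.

θ_c ≈ 2.19 d

Specific growth rate at S = 19.1 mg/L: μ = YkS/(K_s+S) = 0.337·7.85·19.1/(70.3+19.1) = 0.5652 d⁻¹.
θ_c = 1/(μ − k_d) = 1/(0.5652 − 0.108) = 1/0.4572 = 2.187 d.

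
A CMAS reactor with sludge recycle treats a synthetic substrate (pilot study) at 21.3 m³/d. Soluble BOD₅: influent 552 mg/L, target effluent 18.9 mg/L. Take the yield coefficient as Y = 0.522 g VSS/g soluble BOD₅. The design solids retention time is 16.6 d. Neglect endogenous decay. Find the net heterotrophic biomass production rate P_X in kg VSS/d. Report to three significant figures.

No decay correction is needed, so Y_obs = Y = 0.522.
Substrate removed = Q·(S₀ − S) = 21.3 m³/d × (552 − 18.9) g/m³ = 1.14×10^4 g/d = 11.36 kg/d.
Net biomass production P_X = Y_obs × Q·(S₀ − S) = 0.5220 × 11.36 = 5.927 kg VSS/d.

P_X ≈ 5.93 kg VSS/d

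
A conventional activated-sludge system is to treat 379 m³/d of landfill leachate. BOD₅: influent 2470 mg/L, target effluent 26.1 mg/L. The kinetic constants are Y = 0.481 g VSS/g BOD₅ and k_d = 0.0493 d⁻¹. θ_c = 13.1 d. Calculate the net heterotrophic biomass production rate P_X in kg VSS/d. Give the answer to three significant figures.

Correct the yield for decay: Y_obs = Y/(1 + k_d θ_c) = 0.481 / (1 + 0.0493 × 13.1) = 0.481 / 1.646 = 0.2923.
ΔS = 2470 − 26.1 = 2444 mg/L, so the substrate removal rate is 379 × 2444/1000 = 926.2 kg BOD₅/d.
Net biomass production P_X = Y_obs × Q·(S₀ − S) = 0.2923 × 926.2 = 270.7 kg VSS/d.

P_X ≈ 271 kg VSS/d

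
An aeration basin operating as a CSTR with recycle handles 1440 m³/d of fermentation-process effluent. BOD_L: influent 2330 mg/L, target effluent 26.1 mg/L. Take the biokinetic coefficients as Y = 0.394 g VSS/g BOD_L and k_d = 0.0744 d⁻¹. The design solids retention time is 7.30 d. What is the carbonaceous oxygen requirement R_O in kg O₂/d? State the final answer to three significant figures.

R_O ≈ 2110 kg O₂/d

Y_obs = Y / (1 + k_d θ_c) = 0.394 / (1 + 0.0744 × 7.30) = 0.394 / 1.543 = 0.2553.
Substrate removed = Q·(S₀ − S) = 1440 m³/d × (2330 − 26.1) g/m³ = 3.32×10^6 g/d = 3318 kg/d.
Biomass synthesised: P_X = Y_obs × 3318 = 847.1 kg VSS/d.
R_O = Q·(S₀ − S) − 1.42·P_X = 3318 − 1.42 × 847.1 = 2115 kg O₂/d.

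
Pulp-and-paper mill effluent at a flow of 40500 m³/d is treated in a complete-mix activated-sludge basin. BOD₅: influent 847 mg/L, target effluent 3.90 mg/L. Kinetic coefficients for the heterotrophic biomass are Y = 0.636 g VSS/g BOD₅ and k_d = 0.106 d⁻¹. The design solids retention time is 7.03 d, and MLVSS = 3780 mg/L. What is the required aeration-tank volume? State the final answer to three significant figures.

V ≈ 23100 m³

From the SRT design equation V = Y Q (S₀−S) θ_c / [X (1 + k_d θ_c)] = 0.636 × 40500 × (847 − 3.90) × 7.03 / [3780 × (1 + 0.106 × 7.03)] = 1.53×10^8 / 6597 = 23143 m³.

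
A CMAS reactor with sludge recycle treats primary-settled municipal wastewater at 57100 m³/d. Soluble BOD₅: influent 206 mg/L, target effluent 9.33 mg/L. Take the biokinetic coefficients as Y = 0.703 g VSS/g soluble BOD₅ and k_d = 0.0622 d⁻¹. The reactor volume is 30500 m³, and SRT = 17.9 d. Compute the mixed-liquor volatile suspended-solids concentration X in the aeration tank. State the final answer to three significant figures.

X ≈ 2190 mg/L

X = Y·Q·ΔS·θ_c / [V·(1 + k_d θ_c)] = 0.703 × 57100 × (206 − 9.33) × 17.9 / [30500 × (1 + 0.0622 × 17.9)] = 2192 mg/L.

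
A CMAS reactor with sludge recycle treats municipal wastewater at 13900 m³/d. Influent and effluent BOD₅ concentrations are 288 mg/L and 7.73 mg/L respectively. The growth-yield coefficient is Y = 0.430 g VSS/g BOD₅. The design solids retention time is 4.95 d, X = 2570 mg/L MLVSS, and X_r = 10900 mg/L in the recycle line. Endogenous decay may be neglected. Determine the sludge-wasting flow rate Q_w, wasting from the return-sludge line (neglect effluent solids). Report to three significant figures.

V·X = Y·Q·ΔS·θ_c gives V = 0.430 × 13900 × (288 − 7.73) × 4.95 / 2570 = 3227 m³.
Wasting from the return line (neglecting effluent solids): Q_w = V·X / (θ_c·X_r) = 3227 × 2570 / (4.95 × 10900) = 153.7 m³/d.

Q_w ≈ 154 m³/d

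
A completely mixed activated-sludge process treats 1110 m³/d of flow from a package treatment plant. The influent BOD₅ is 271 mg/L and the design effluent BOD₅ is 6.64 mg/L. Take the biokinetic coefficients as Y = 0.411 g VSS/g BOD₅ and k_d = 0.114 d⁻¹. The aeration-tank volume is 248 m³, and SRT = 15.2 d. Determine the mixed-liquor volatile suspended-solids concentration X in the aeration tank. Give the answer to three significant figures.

From V·X·(1 + k_d·θ_c) = Y·Q·(S₀ − S)·θ_c: X = 0.411 × 1110 × (271 − 6.64) × 15.2 / [248 × (1 + 0.114 × 15.2)] = 2705 mg/L.

X ≈ 2700 mg/L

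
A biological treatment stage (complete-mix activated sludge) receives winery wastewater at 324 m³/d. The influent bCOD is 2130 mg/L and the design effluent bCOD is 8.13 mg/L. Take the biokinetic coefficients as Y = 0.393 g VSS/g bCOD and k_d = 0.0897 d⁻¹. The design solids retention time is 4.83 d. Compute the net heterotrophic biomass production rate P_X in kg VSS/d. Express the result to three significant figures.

Correct the yield for decay: Y_obs = Y/(1 + k_d θ_c) = 0.393 / (1 + 0.0897 × 4.83) = 0.393 / 1.433 = 0.2742.
Q·(S₀ − S) = 324 × (2130 − 8.13) × 10⁻³ = 687.5 kg/d removed.
Biomass produced: P_X = Y_obs·Q·ΔS = 0.2742 × 687.5 ≈ 188.5 kg VSS/d.

P_X ≈ 189 kg VSS/d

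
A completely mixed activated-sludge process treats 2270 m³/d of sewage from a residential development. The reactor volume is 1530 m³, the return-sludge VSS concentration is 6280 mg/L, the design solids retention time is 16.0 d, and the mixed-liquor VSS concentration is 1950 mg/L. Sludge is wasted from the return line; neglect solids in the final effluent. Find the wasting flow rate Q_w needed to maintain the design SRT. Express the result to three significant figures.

Q_w ≈ 29.7 m³/d

Wasting from the return line (neglecting effluent solids): Q_w = V·X / (θ_c·X_r) = 1530 × 1950 / (16.0 × 6280) = 29.69 m³/d.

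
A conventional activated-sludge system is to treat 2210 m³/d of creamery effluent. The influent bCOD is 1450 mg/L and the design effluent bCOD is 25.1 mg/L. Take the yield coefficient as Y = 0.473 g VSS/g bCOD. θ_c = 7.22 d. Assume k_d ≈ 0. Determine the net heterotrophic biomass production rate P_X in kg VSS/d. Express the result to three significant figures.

No decay correction is needed, so Y_obs = Y = 0.473.
Substrate removed = Q·(S₀ − S) = 2210 m³/d × (1450 − 25.1) g/m³ = 3.15×10^6 g/d = 3149 kg/d.
Biomass produced: P_X = Y_obs·Q·ΔS = 0.4730 × 3149 ≈ 1489 kg VSS/d.

P_X ≈ 1490 kg VSS/d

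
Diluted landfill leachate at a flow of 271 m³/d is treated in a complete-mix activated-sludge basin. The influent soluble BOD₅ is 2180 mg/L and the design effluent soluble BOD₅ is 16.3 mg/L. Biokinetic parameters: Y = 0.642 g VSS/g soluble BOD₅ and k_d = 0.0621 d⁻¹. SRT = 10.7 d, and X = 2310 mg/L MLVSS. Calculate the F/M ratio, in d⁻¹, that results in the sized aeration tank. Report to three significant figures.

F/M ≈ 0.244 d⁻¹

From the SRT design equation V = Y Q (S₀−S) θ_c / [X (1 + k_d θ_c)] = 0.642 × 271 × (2180 − 16.3) × 10.7 / [2310 × (1 + 0.0621 × 10.7)] = 4.03×10^6 / 3845 = 1048 m³.
F/M = applied load / biomass = Q·S₀/(V·X) = 271 × 2180 / (1048 × 2310) = 0.2441 d⁻¹.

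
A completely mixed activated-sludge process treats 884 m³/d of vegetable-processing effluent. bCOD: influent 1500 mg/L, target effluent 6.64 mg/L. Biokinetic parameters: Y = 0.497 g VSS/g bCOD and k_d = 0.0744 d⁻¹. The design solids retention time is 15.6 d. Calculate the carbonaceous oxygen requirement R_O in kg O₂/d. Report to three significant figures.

Observed yield with endogenous decay: Y_obs = Y / (1 + k_d·θ_c) = 0.497 / (1 + 0.0744 × 15.6) = 0.497 / 2.161 = 0.2300 g VSS/g bCOD.
Q·(S₀ − S) = 884 × (1500 − 6.64) × 10⁻³ = 1320 kg/d removed.
Biomass synthesised: P_X = Y_obs × 1320 = 303.7 kg VSS/d.
R_O = Q·ΔS − 1.42 P_X = 1320 − 431.2 = 888.9 kg O₂/d.

R_O ≈ 889 kg O₂/d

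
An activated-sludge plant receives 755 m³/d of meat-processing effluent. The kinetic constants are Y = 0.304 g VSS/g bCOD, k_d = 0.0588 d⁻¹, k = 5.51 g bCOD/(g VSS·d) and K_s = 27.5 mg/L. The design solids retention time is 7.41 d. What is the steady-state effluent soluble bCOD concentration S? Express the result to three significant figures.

S ≈ 3.60 mg/L

For a completely mixed reactor with recycle the Lawrence–McCarty relation gives S = K_s·(1 + k_d·θ_c) / [θ_c·(Y·k − k_d) − 1] = 27.5 × (1 + 0.0588 × 7.41) / [7.41 × (0.304 × 5.51 − 0.0588) − 1] = 39.48 / 10.98 = 3.597 mg/L.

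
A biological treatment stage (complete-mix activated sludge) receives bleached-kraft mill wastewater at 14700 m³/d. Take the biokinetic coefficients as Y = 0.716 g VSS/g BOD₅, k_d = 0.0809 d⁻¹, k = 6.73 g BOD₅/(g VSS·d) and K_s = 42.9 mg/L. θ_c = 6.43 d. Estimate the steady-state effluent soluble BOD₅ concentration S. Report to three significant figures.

S ≈ 2.21 mg/L

Effluent substrate depends only on kinetics and SRT: S = K_s(1 + k_d θ_c) / [θ_c(Yk − k_d) − 1] = 42.9 × (1 + 0.0809 × 6.43) / [6.43 × (0.716 × 6.73 − 0.0809) − 1] = 65.22 / 29.46 = 2.213 mg/L.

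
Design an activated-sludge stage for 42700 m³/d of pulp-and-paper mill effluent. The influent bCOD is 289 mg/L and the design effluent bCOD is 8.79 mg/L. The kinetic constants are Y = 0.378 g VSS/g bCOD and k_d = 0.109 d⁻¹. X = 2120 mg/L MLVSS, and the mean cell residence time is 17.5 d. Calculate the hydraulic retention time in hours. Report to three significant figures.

τ ≈ 7.22 h

Steady-state biomass mass balance: V·X·(1 + k_d·θ_c) = Y·Q·(S₀ − S)·θ_c, so V = 0.378 × 42700 × (289 − 8.79) × 17.5 / [2120 × (1 + 0.109 × 17.5)] = 7.91×10^7 / 6164 = 12841 m³.
HRT = V/Q = 12841 m³ / 42700 m³·d⁻¹ = 0.3007 d × 24 = 7.217 h.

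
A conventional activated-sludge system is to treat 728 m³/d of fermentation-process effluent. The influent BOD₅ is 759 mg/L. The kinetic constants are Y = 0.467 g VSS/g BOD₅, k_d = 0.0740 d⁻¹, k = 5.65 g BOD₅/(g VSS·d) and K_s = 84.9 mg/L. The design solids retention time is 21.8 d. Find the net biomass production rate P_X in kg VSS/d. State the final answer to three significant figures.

P_X ≈ 98.2 kg VSS/d

From the Monod/SRT balance for a CMAS, S = K_s·(1+k_d θ_c)/[θ_c·(Y k − k_d) − 1] = 84.9 × (1 + 0.0740 × 21.8) / [21.8 × (0.467 × 5.65 − 0.0740) − 1] = 221.9 / 54.91 = 4.041 mg/L.
Correct the yield for decay: Y_obs = Y/(1 + k_d θ_c) = 0.467 / (1 + 0.0740 × 21.8) = 0.467 / 2.613 = 0.1787.
Mass of BOD₅ removed per day: Q(S₀ − S) = 728 × 755.0 g/m³ = 549.6 kg/d.
P_X = Y_obs · Q(S₀ − S) = 0.1787 × 549.6 = 98.22 kg VSS/d.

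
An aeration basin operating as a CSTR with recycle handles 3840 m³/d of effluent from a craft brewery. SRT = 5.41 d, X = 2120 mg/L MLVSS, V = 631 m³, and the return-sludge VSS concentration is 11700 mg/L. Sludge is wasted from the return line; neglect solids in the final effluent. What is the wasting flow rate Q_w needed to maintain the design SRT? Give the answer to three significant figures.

Wasting from the return line (neglecting effluent solids): Q_w = V·X / (θ_c·X_r) = 631.0 × 2120 / (5.41 × 11700) = 21.13 m³/d.

Q_w ≈ 21.1 m³/d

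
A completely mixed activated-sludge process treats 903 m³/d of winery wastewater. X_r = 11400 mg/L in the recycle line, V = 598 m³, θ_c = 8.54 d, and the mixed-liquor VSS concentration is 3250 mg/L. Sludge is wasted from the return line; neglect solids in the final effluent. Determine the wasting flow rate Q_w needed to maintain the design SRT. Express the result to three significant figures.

Q_w = (V·X)/(θ_c X_r) = 598.0 × 3250 / (8.54 × 11400) = 19.96 m³/d.

Q_w ≈ 20.0 m³/d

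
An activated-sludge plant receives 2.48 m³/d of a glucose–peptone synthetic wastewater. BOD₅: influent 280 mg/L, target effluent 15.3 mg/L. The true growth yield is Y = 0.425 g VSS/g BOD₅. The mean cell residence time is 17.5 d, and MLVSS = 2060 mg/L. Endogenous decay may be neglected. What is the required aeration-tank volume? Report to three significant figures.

Biomass mass balance (decay neglected): V·X = Y·Q·(S₀ − S)·θ_c, so V = 0.425 × 2.48 × (280 − 15.3) × 17.5 / 2060 = 2.370 m³.

V ≈ 2.37 m³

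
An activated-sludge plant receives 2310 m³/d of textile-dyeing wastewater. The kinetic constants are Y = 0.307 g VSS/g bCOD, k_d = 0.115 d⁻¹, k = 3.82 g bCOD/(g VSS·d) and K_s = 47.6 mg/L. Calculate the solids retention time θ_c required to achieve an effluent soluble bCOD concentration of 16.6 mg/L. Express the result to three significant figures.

θ_c ≈ 5.31 d

Specific growth rate at S = 16.6 mg/L: μ = YkS/(K_s+S) = 0.307·3.82·16.6/(47.6+16.6) = 0.3032 d⁻¹.
1/θ_c = 0.3032 − 0.115 = 0.1882 d⁻¹, so θ_c = 5.313 d.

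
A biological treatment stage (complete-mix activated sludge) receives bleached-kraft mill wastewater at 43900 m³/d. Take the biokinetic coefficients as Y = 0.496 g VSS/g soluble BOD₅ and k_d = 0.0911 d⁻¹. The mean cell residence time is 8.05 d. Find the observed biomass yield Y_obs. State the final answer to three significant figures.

Y_obs ≈ 0.286 g VSS/g soluble BOD₅

Observed yield with endogenous decay: Y_obs = Y / (1 + k_d·θ_c) = 0.496 / (1 + 0.0911 × 8.05) = 0.496 / 1.733 = 0.2862 g VSS/g soluble BOD₅.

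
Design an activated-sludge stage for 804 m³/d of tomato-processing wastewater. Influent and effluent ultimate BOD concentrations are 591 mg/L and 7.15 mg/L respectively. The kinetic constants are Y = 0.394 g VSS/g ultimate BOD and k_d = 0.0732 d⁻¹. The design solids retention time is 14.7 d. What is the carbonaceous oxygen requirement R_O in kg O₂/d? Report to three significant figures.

R_O ≈ 343 kg O₂/d

The observed yield is Y_obs = Y/(1 + k_d·θ_c) = 0.394 / (1 + 0.0732 × 14.7) = 0.394 / 2.076 = 0.1898 g VSS per g ultimate BOD removed.
Mass of ultimate BOD removed per day: Q(S₀ − S) = 804 × 583.9 g/m³ = 469.4 kg/d.
Net sludge production P_X = 0.1898 × 469.4 = 89.09 kg VSS/d.
R_O = Q·ΔS − 1.42 P_X = 469.4 − 126.5 = 342.9 kg O₂/d.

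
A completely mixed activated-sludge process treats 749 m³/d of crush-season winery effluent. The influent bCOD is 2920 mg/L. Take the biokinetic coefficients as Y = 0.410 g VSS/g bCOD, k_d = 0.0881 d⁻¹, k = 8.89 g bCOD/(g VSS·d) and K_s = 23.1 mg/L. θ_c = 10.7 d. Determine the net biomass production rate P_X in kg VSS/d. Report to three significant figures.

For a completely mixed reactor with recycle the Lawrence–McCarty relation gives S = K_s·(1 + k_d·θ_c) / [θ_c·(Y·k − k_d) − 1] = 23.1 × (1 + 0.0881 × 10.7) / [10.7 × (0.410 × 8.89 − 0.0881) − 1] = 44.88 / 37.06 = 1.211 mg/L.
Correct the yield for decay: Y_obs = Y/(1 + k_d θ_c) = 0.410 / (1 + 0.0881 × 10.7) = 0.410 / 1.943 = 0.2110.
ΔS = 2920 − 1.21 = 2919 mg/L, so the substrate removal rate is 749 × 2919/1000 = 2186 kg bCOD/d.
Net biomass production P_X = Y_obs × Q·(S₀ − S) = 0.2110 × 2186 = 461.4 kg VSS/d.

P_X ≈ 461 kg VSS/d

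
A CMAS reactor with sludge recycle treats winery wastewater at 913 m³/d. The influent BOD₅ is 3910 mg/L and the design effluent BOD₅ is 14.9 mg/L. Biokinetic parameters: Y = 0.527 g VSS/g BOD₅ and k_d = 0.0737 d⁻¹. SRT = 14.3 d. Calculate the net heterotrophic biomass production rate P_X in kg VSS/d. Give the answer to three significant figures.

Y_obs = Y / (1 + k_d θ_c) = 0.527 / (1 + 0.0737 × 14.3) = 0.527 / 2.054 = 0.2566.
Mass of BOD₅ removed per day: Q(S₀ − S) = 913 × 3895 g/m³ = 3556 kg/d.
Net biomass production P_X = Y_obs × Q·(S₀ − S) = 0.2566 × 3556 = 912.5 kg VSS/d.

P_X ≈ 912 kg VSS/d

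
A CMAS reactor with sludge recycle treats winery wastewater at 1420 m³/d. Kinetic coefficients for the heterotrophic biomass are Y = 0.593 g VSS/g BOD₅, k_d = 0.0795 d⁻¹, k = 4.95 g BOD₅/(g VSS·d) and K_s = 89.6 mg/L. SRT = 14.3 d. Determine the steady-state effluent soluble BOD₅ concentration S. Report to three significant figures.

From the Monod/SRT balance for a CMAS, S = K_s·(1+k_d θ_c)/[θ_c·(Y k − k_d) − 1] = 89.6 × (1 + 0.0795 × 14.3) / [14.3 × (0.593 × 4.95 − 0.0795) − 1] = 191.5 / 39.84 = 4.806 mg/L.

S ≈ 4.81 mg/L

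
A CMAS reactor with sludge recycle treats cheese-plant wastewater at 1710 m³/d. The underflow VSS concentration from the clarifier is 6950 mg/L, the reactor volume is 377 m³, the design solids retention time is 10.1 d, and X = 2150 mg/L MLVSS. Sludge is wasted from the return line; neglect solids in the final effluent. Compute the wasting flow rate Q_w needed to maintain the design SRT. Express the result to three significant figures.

θ_c = V·X/(Q_w·X_r) when wasting from the recycle, so Q_w = V·X/(θ_c·X_r) = 377.0 × 2150 / (10.1 × 6950) = 11.55 m³/d.

Q_w ≈ 11.5 m³/d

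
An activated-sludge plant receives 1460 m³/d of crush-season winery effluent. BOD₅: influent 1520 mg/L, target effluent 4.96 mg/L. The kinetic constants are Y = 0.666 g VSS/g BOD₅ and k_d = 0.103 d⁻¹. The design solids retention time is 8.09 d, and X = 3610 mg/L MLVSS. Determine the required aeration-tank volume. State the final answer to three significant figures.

Steady-state biomass mass balance: V·X·(1 + k_d·θ_c) = Y·Q·(S₀ − S)·θ_c, so V = 0.666 × 1460 × (1520 − 4.96) × 8.09 / [3610 × (1 + 0.103 × 8.09)] = 1.19×10^7 / 6618 = 1801 m³.

V ≈ 1800 m³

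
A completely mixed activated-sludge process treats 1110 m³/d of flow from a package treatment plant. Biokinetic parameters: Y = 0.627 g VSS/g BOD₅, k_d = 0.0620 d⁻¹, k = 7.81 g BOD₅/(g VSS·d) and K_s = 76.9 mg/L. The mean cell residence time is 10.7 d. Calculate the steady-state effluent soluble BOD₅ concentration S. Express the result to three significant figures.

From the Monod/SRT balance for a CMAS, S = K_s·(1+k_d θ_c)/[θ_c·(Y k − k_d) − 1] = 76.9 × (1 + 0.0620 × 10.7) / [10.7 × (0.627 × 7.81 − 0.0620) − 1] = 127.9 / 50.73 = 2.521 mg/L.

S ≈ 2.52 mg/L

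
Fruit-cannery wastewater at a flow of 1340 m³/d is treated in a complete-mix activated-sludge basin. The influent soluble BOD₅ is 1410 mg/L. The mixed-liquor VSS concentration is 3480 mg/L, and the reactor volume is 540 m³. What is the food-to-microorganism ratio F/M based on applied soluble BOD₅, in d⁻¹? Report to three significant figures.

F/M = applied load / biomass = Q·S₀/(V·X) = 1340 × 1410 / (540.0 × 3480) = 1.005 d⁻¹.

F/M ≈ 1.01 d⁻¹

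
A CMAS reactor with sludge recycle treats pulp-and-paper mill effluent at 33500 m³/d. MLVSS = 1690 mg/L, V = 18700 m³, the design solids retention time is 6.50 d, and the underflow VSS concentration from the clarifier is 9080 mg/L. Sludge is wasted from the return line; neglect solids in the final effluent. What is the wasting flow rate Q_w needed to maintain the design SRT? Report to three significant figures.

Q_w ≈ 535 m³/d

Q_w = (V·X)/(θ_c X_r) = 18700 × 1690 / (6.50 × 9080) = 535.5 m³/d.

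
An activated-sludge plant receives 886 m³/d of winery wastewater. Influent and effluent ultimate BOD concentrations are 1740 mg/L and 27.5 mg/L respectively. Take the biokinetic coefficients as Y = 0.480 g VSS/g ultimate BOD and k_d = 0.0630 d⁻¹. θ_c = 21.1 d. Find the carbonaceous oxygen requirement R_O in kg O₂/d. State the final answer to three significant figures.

Correct the yield for decay: Y_obs = Y/(1 + k_d θ_c) = 0.480 / (1 + 0.0630 × 21.1) = 0.480 / 2.329 = 0.2061.
Q·(S₀ − S) = 886 × (1740 − 27.5) × 10⁻³ = 1517 kg/d removed.
Biomass synthesised: P_X = Y_obs × 1517 = 312.7 kg VSS/d.
Carbonaceous O₂ demand = substrate oxidised − cell-mass equivalent = 1517 − 1.42 × 312.7 = 1073 kg O₂/d.

R_O ≈ 1070 kg O₂/d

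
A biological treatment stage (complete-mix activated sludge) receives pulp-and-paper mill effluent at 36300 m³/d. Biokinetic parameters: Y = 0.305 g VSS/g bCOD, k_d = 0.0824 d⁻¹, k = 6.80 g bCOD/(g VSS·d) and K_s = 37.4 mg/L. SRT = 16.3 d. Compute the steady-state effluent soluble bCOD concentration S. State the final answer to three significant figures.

For a completely mixed reactor with recycle the Lawrence–McCarty relation gives S = K_s·(1 + k_d·θ_c) / [θ_c·(Y·k − k_d) − 1] = 37.4 × (1 + 0.0824 × 16.3) / [16.3 × (0.305 × 6.80 − 0.0824) − 1] = 87.63 / 31.46 = 2.785 mg/L.

S ≈ 2.79 mg/L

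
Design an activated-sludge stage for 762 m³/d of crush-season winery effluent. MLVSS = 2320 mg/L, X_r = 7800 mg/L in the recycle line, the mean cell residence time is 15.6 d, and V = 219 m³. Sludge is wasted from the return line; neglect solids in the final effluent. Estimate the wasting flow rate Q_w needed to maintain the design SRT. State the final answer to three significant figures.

Q_w ≈ 4.18 m³/d

Q_w = (V·X)/(θ_c X_r) = 219.0 × 2320 / (15.6 × 7800) = 4.176 m³/d.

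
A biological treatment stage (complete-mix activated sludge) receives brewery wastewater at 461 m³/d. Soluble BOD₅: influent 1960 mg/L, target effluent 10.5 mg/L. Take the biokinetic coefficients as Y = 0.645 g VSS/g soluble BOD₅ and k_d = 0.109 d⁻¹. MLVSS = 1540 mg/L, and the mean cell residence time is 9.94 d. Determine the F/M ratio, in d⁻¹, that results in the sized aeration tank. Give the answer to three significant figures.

F/M ≈ 0.327 d⁻¹

Steady-state biomass mass balance: V·X·(1 + k_d·θ_c) = Y·Q·(S₀ − S)·θ_c, so V = 0.645 × 461 × (1960 − 10.5) × 9.94 / [1540 × (1 + 0.109 × 9.94)] = 5.76×10^6 / 3209 = 1796 m³.
Food-to-microorganism ratio F/M = Q S₀ / (V X) = 461 × 1960 / (1796 × 1540) = 0.3267 d⁻¹.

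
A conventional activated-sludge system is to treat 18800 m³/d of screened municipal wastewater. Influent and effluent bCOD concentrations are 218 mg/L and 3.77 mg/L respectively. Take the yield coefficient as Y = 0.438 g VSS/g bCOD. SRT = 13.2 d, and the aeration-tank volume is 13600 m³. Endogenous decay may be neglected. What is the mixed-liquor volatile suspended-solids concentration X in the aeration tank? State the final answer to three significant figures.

X = Y·Q·ΔS·θ_c / V = 0.438 × 18800 × (218 − 3.77) × 13.2 / 13600 = 1712 mg/L.

X ≈ 1710 mg/L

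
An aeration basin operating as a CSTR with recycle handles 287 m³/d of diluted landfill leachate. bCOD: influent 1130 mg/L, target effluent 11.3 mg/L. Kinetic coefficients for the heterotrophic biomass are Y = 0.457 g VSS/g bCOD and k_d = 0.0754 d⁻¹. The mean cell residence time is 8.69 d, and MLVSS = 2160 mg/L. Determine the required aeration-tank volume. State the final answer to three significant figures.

Steady-state biomass mass balance: V·X·(1 + k_d·θ_c) = Y·Q·(S₀ − S)·θ_c, so V = 0.457 × 287 × (1130 − 11.3) × 8.69 / [2160 × (1 + 0.0754 × 8.69)] = 1.28×10^6 / 3575 = 356.6 m³.

V ≈ 357 m³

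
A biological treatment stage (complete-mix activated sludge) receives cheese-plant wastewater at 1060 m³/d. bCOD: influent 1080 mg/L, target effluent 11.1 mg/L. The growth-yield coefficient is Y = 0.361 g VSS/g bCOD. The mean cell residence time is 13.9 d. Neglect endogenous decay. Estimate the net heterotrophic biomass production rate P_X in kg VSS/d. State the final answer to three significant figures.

P_X ≈ 409 kg VSS/d

With endogenous decay neglected, the observed yield equals the true yield: Y_obs = Y = 0.361 g VSS/g bCOD.
Q·(S₀ − S) = 1060 × (1080 − 11.1) × 10⁻³ = 1133 kg/d removed.
So the net sludge growth is P_X = 0.3610 × 1133 = 409.0 kg VSS/d.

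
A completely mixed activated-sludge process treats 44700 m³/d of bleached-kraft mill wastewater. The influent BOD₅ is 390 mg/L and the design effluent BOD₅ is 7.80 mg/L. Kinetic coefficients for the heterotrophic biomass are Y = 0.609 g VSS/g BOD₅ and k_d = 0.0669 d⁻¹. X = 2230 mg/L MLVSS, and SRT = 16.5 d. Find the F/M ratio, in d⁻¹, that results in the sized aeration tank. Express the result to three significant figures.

From the SRT design equation V = Y Q (S₀−S) θ_c / [X (1 + k_d θ_c)] = 0.609 × 44700 × (390 − 7.80) × 16.5 / [2230 × (1 + 0.0669 × 16.5)] = 1.72×10^8 / 4692 = 36591 m³.
F/M = Q·S₀ / (V·X) = 44700 × 390 / (36591 × 2230) = 0.2136 g BOD₅·(g VSS·d)⁻¹.

F/M ≈ 0.214 d⁻¹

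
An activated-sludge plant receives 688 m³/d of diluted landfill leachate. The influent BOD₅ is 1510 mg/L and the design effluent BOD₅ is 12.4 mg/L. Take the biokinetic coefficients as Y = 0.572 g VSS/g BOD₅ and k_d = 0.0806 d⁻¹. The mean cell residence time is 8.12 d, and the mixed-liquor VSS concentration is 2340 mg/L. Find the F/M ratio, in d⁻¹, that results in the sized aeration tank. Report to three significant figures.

From the SRT design equation V = Y Q (S₀−S) θ_c / [X (1 + k_d θ_c)] = 0.572 × 688 × (1510 − 12.4) × 8.12 / [2340 × (1 + 0.0806 × 8.12)] = 4.79×10^6 / 3871 = 1236 m³.
Food-to-microorganism ratio F/M = Q S₀ / (V X) = 688 × 1510 / (1236 × 2340) = 0.3592 d⁻¹.

F/M ≈ 0.359 d⁻¹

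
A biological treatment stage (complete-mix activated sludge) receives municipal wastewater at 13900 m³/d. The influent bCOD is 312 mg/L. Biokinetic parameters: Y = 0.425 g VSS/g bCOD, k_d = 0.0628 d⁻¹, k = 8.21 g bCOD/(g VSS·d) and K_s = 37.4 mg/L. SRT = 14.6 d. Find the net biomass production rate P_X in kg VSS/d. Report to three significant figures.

P_X ≈ 957 kg VSS/d

For a completely mixed reactor with recycle the Lawrence–McCarty relation gives S = K_s·(1 + k_d·θ_c) / [θ_c·(Y·k − k_d) − 1] = 37.4 × (1 + 0.0628 × 14.6) / [14.6 × (0.425 × 8.21 − 0.0628) − 1] = 71.69 / 49.03 = 1.462 mg/L.
The observed yield is Y_obs = Y/(1 + k_d·θ_c) = 0.425 / (1 + 0.0628 × 14.6) = 0.425 / 1.917 = 0.2217 g VSS per g bCOD removed.
Mass of bCOD removed per day: Q(S₀ − S) = 13900 × 310.5 g/m³ = 4317 kg/d.
P_X = Y_obs · Q(S₀ − S) = 0.2217 × 4317 = 957.0 kg VSS/d.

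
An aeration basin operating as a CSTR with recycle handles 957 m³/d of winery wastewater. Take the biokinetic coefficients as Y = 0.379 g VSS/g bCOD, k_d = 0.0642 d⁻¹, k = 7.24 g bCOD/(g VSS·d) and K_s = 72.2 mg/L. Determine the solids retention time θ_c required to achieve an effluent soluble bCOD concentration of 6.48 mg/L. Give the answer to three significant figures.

Specific growth rate at S = 6.48 mg/L: μ = YkS/(K_s+S) = 0.379·7.24·6.48/(72.2+6.48) = 0.2260 d⁻¹.
1/θ_c = 0.2260 − 0.0642 = 0.1618 d⁻¹, so θ_c = 6.181 d.

θ_c ≈ 6.18 d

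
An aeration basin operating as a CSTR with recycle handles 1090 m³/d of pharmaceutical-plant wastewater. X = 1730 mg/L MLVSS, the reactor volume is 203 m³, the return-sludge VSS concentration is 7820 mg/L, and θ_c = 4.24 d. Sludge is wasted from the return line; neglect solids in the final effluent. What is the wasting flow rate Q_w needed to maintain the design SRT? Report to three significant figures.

Q_w ≈ 10.6 m³/d

Wasting from the return line (neglecting effluent solids): Q_w = V·X / (θ_c·X_r) = 203.0 × 1730 / (4.24 × 7820) = 10.59 m³/d.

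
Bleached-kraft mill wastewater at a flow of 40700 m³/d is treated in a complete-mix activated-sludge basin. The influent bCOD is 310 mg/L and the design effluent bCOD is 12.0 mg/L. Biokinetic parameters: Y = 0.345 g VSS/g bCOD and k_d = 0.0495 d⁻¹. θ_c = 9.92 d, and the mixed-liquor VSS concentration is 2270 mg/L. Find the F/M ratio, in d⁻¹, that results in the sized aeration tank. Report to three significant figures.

F/M ≈ 0.453 d⁻¹

Steady-state biomass mass balance: V·X·(1 + k_d·θ_c) = Y·Q·(S₀ − S)·θ_c, so V = 0.345 × 40700 × (310 − 12.0) × 9.92 / [2270 × (1 + 0.0495 × 9.92)] = 4.15×10^7 / 3385 = 12264 m³.
Food-to-microorganism ratio F/M = Q S₀ / (V X) = 40700 × 310 / (12264 × 2270) = 0.4532 d⁻¹.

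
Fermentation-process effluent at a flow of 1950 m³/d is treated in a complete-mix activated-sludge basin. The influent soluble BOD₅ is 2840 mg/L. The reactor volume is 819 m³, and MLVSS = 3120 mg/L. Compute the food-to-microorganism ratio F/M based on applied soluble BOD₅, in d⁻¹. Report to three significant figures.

F/M = applied load / biomass = Q·S₀/(V·X) = 1950 × 2840 / (819.0 × 3120) = 2.167 d⁻¹.

F/M ≈ 2.17 d⁻¹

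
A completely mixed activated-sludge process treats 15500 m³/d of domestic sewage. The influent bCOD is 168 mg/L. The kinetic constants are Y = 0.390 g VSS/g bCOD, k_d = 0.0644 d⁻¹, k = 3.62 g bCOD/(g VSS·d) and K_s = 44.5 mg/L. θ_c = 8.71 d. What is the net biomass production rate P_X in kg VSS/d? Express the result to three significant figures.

P_X ≈ 626 kg VSS/d

For a completely mixed reactor with recycle the Lawrence–McCarty relation gives S = K_s·(1 + k_d·θ_c) / [θ_c·(Y·k − k_d) − 1] = 44.5 × (1 + 0.0644 × 8.71) / [8.71 × (0.390 × 3.62 − 0.0644) − 1] = 69.46 / 10.74 = 6.470 mg/L.
Correct the yield for decay: Y_obs = Y/(1 + k_d θ_c) = 0.390 / (1 + 0.0644 × 8.71) = 0.390 / 1.561 = 0.2499.
Substrate removed = Q·(S₀ − S) = 15500 m³/d × (168 − 6.47) g/m³ = 2.5×10^6 g/d = 2504 kg/d.
Biomass produced: P_X = Y_obs·Q·ΔS = 0.2499 × 2504 ≈ 625.6 kg VSS/d.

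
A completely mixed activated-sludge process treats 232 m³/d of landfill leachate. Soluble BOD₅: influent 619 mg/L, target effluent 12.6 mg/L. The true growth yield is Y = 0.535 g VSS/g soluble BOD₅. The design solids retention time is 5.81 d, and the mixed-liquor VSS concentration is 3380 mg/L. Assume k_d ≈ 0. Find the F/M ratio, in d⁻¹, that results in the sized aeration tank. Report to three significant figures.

F/M ≈ 0.328 d⁻¹

Biomass mass balance (decay neglected): V·X = Y·Q·(S₀ − S)·θ_c, so V = 0.535 × 232 × (619 − 12.6) × 5.81 / 3380 = 129.4 m³.
F/M = Q·S₀ / (V·X) = 232 × 619 / (129.4 × 3380) = 0.3284 g soluble BOD₅·(g VSS·d)⁻¹.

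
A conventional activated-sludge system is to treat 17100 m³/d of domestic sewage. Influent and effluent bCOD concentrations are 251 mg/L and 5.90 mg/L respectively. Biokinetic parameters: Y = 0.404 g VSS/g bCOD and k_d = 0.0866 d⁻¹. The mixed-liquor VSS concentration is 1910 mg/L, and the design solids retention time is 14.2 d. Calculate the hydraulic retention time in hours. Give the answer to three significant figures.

Steady-state biomass mass balance: V·X·(1 + k_d·θ_c) = Y·Q·(S₀ − S)·θ_c, so V = 0.404 × 17100 × (251 − 5.90) × 14.2 / [1910 × (1 + 0.0866 × 14.2)] = 2.4×10^7 / 4259 = 5646 m³.
HRT = V/Q = 5646 m³ / 17100 m³·d⁻¹ = 0.3302 d × 24 = 7.924 h.

τ ≈ 7.92 h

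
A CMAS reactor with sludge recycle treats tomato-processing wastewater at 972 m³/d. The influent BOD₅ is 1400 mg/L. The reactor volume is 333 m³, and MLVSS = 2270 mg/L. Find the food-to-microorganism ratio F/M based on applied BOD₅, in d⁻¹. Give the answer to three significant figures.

Food-to-microorganism ratio F/M = Q S₀ / (V X) = 972 × 1400 / (333.0 × 2270) = 1.800 d⁻¹.

F/M ≈ 1.80 d⁻¹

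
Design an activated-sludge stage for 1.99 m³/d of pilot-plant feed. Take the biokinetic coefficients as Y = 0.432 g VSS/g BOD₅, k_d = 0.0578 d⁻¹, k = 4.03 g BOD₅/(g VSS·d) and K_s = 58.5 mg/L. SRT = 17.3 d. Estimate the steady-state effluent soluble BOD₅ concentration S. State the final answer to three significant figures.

S ≈ 4.16 mg/L

For a completely mixed reactor with recycle the Lawrence–McCarty relation gives S = K_s·(1 + k_d·θ_c) / [θ_c·(Y·k − k_d) − 1] = 58.5 × (1 + 0.0578 × 17.3) / [17.3 × (0.432 × 4.03 − 0.0578) − 1] = 117.0 / 28.12 = 4.161 mg/L.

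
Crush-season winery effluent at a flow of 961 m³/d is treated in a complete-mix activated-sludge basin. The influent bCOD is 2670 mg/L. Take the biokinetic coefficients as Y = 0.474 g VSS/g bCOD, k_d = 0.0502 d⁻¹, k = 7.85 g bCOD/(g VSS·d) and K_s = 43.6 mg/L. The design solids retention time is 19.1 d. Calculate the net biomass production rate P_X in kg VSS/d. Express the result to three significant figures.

From the Monod/SRT balance for a CMAS, S = K_s·(1+k_d θ_c)/[θ_c·(Y k − k_d) − 1] = 43.6 × (1 + 0.0502 × 19.1) / [19.1 × (0.474 × 7.85 − 0.0502) − 1] = 85.40 / 69.11 = 1.236 mg/L.
Observed yield with endogenous decay: Y_obs = Y / (1 + k_d·θ_c) = 0.474 / (1 + 0.0502 × 19.1) = 0.474 / 1.959 = 0.2420 g VSS/g bCOD.
Q·(S₀ − S) = 961 × (2670 − 1.24) × 10⁻³ = 2565 kg/d removed.
P_X = Y_obs · Q(S₀ − S) = 0.2420 × 2565 = 620.6 kg VSS/d.

P_X ≈ 621 kg VSS/d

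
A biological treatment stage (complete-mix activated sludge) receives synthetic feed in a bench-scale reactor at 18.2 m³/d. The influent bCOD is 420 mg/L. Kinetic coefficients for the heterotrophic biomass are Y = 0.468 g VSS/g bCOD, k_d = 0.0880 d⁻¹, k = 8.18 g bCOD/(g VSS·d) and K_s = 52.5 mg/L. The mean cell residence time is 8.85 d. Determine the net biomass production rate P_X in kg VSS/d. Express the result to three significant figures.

P_X ≈ 2.00 kg VSS/d

Effluent substrate depends only on kinetics and SRT: S = K_s(1 + k_d θ_c) / [θ_c(Yk − k_d) − 1] = 52.5 × (1 + 0.0880 × 8.85) / [8.85 × (0.468 × 8.18 − 0.0880) − 1] = 93.39 / 32.10 = 2.909 mg/L.
Observed yield with endogenous decay: Y_obs = Y / (1 + k_d·θ_c) = 0.468 / (1 + 0.0880 × 8.85) = 0.468 / 1.779 = 0.2631 g VSS/g bCOD.
Q·(S₀ − S) = 18.2 × (420 − 2.91) × 10⁻³ = 7.591 kg/d removed.
P_X = Y_obs · Q(S₀ − S) = 0.2631 × 7.591 = 1.997 kg VSS/d.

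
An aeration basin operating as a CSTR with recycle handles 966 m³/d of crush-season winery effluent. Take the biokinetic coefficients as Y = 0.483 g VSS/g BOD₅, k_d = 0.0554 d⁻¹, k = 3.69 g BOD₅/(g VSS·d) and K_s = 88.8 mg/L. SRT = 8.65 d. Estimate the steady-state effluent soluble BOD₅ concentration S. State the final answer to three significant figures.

For a completely mixed reactor with recycle the Lawrence–McCarty relation gives S = K_s·(1 + k_d·θ_c) / [θ_c·(Y·k − k_d) − 1] = 88.8 × (1 + 0.0554 × 8.65) / [8.65 × (0.483 × 3.69 − 0.0554) − 1] = 131.4 / 13.94 = 9.425 mg/L.

S ≈ 9.42 mg/L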